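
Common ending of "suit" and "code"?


Word 1: "suit"
Word 2: "code"
Comparing from end:
  Pos -1: 't' != 'e' (stop)
LCS = "" (length 0)


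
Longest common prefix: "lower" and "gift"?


Word 1: "lower"
Word 2: "gift"
Comparing from start:
  Pos 0: 'l' != 'g' (stop)
LCP = "" (length 0)


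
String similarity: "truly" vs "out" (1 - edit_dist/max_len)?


Word 1: "truly" (length 5)
Word 2: "out" (length 3)
One optimal edit sequence:
  1. delete 't'  (+1)
  2. substitute 'r' -> 'o'  (+1)
  3. keep 'u'
  4. delete 'l'  (+1)
  5. substitute 'y' -> 't'  (+1)
Edit distance = 4
Max length = max(5, 3) = 5
Similarity = 1 - 4/5
= 0.2000


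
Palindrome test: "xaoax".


Word: "xaoax"
Reversed: "xaoax"
Forward == Backward? xaoax == xaoax
Palindrome = Yes


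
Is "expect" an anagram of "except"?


Word 1: "except" → sorted: ceeptx
Word 2: "expect" → sorted: ceeptx
Same letters? ceeptx == ceeptx
Anagram = Yes


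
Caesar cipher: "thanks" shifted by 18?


Word: "thanks"
Shift: 18
Each letter → (letter + shift) mod 26:
  't' (19) + 18 = 11 → 'l'
  'h' (7) + 18 = 25 → 'z'
  'a' (0) + 18 = 18 → 's'
  'n' (13) + 18 = 5 → 'f'
  'k' (10) + 18 = 2 → 'c'
  's' (18) + 18 = 10 → 'k'
Result = "lzsfck"


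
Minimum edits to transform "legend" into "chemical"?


Word 1: "legend" (length 6)
Word 2: "chemical" (length 8)
One optimal edit sequence (insert/delete/substitute each cost 1):
  1. insert 'c'  (+1)
  2. substitute 'l' -> 'h'  (+1)
  3. keep 'e'
  4. insert 'm'  (+1)
  5. substitute 'g' -> 'i'  (+1)
  6. substitute 'e' -> 'c'  (+1)
  7. substitute 'n' -> 'a'  (+1)
  8. substitute 'd' -> 'l'  (+1)
Total edit operations: 7
Edit distance = 7


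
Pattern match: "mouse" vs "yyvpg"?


Pattern of "mouse": [0, 1, 2, 3, 4]
Pattern of "yyvpg": [0, 0, 1, 2, 3]
Patterns do not match
Same pattern = No


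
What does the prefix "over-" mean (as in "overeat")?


Prefix: over-
Example: overeat (over- + eat)
Meaning = excessive


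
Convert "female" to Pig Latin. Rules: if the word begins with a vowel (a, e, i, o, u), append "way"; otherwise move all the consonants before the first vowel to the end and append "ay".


Word: "female"
Starts with consonant(s) → move to end, add 'ay'
Consonant cluster: "f"
Pig Latin = "emalefay"


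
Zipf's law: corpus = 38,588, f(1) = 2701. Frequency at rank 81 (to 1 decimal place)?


Zipf's law: f(r) = f(1) / r
f(1) = 2701
f(81) = 2701 / 81
= 33.3 occurrences


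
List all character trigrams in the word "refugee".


Word: "refugee" (length 7)
Number of trigrams = 7 - 3 + 1 = 5
  Position 0: "ref"
  Position 1: "efu"
  Position 2: "fug"
  Position 3: "uge"
  Position 4: "gee"
Trigrams = "ref", "efu", "fug", "uge", "gee"


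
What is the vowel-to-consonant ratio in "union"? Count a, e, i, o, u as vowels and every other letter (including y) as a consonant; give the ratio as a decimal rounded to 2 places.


Word: "union"
Vowels (a,e,i,o,u): 3
Consonants: 2
Ratio = 3/2
= 1.50


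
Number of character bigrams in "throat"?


Word: "throat" (length 6)
Number of 2-grams = length - 2 + 1 = 6 - 2 + 1
= 5


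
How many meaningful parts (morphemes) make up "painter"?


Word: "painter"
Morphemes: paint + -er
Each morpheme carries meaning
= 2 morphemes


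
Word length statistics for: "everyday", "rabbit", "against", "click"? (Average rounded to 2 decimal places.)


Lengths: "everyday"=8, "rabbit"=6, "against"=7, "click"=5
Sum = 26, Count = 4
Average = 26/4 = 6.50
= avg=6.50, min=5, max=8


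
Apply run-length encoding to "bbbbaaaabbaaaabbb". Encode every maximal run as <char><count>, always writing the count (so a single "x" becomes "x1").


String: "bbbbaaaabbaaaabbb"
Scanning for consecutive runs:
  'b' x 4
  'a' x 4
  'b' x 2
  'a' x 4
  'b' x 3
RLE = "b4a4b2a4b3"


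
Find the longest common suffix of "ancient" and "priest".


Word 1: "ancient"
Word 2: "priest"
Comparing from end:
  Pos -1: 't' == 't'
  Pos -2: 'n' != 's' (stop)
LCS = "t" (length 1)


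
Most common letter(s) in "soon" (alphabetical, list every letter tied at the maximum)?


Word: "soon"
Letter counts:
  'n': 1
  'o': 2
  's': 1
Maximum count = 2
Most frequent = 'o' (2 times each)


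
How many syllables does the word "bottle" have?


Word: "bottle"
Syllable breakdown: bot / tle
Counting: 2 parts
= 2 syllables


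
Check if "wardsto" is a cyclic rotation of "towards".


Word: "towards", Candidate: "wardsto"
Method: check if candidate is substring of word+word
"towardstowards" contains "wardsto"? Yes
Is rotation = Yes


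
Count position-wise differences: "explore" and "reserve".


Comparing character by character (same length = 7):
  Pos 0: 'e' vs 'r' !=
  Pos 1: 'x' vs 'e' !=
  Pos 2: 'p' vs 's' !=
  Pos 3: 'l' vs 'e' !=
  Pos 4: 'o' vs 'r' !=
  Pos 5: 'r' vs 'v' !=
  Pos 6: 'e' vs 'e' =
Hamming distance = 6


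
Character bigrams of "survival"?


Word: "survival" (length 8)
Number of bigrams = 8 - 2 + 1 = 7
  Position 0: "su"
  Position 1: "ur"
  Position 2: "rv"
  Position 3: "vi"
  Position 4: "iv"
  Position 5: "va"
  Position 6: "al"
Bigrams = "su", "ur", "rv", "vi", "iv", "va", "al"


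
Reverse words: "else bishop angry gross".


Original: "else bishop angry gross"
Words (1..n): else | bishop | angry | gross
Reversed (n..1): gross | angry | bishop | else
Result = "gross angry bishop else"


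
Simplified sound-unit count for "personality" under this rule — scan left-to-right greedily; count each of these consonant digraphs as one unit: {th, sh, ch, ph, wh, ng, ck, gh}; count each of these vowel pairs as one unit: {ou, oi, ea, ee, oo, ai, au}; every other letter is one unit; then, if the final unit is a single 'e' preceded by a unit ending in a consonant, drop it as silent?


Word: "personality" (11 letters)
Left-to-right scan:
  [1] 'p' (letter)
  [2] 'e' (letter)
  [3] 'r' (letter)
  [4] 's' (letter)
  [5] 'o' (letter)
  [6] 'n' (letter)
  [7] 'a' (letter)
  [8] 'l' (letter)
  [9] 'i' (letter)
  [10] 't' (letter)
  [11] 'y' (letter)
Units from scan: 11
Sound units = 11 units


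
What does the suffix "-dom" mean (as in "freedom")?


Suffix: -dom
As in: freedom -> free + -dom
Meaning = state / realm


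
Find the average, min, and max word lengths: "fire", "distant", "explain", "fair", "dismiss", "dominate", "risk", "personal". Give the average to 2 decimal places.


Lengths: "fire"=4, "distant"=7, "explain"=7, "fair"=4, "dismiss"=7, "dominate"=8, "risk"=4, "personal"=8
Sum = 49, Count = 8
Average = 49/8 = 6.13
= avg=6.13, min=4, max=8


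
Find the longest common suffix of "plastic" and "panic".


Word 1: "plastic"
Word 2: "panic"
Comparing from end:
  Pos -1: 'c' == 'c'
  Pos -2: 'i' == 'i'
  Pos -3: 't' != 'n' (stop)
LCS = "ic" (length 2)


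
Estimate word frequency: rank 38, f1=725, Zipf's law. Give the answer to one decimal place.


Zipf's law: f(r) = f(1) / r
f(1) = 725
f(38) = 725 / 38
= 19.1 occurrences


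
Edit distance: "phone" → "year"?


Word 1: "phone" (length 5)
Word 2: "year" (length 4)
One optimal edit sequence (insert/delete/substitute each cost 1):
  1. delete 'p'  (+1)
  2. substitute 'h' -> 'y'  (+1)
  3. substitute 'o' -> 'e'  (+1)
  4. substitute 'n' -> 'a'  (+1)
  5. substitute 'e' -> 'r'  (+1)
Total edit operations: 5
Edit distance = 5


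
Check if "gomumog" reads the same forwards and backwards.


Word: "gomumog"
Reversed: "gomumog"
Forward == Backward? gomumog == gomumog
Palindrome = Yes


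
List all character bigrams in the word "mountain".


Word: "mountain" (length 8)
Number of bigrams = 8 - 2 + 1 = 7
  Position 0: "mo"
  Position 1: "ou"
  Position 2: "un"
  Position 3: "nt"
  Position 4: "ta"
  Position 5: "ai"
  Position 6: "in"
Bigrams = "mo", "ou", "un", "nt", "ta", "ai", "in"


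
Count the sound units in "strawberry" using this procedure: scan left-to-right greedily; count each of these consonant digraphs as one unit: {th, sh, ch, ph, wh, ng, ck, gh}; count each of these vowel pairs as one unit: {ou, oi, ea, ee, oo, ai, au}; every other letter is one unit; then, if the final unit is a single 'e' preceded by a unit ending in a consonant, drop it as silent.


Word: "strawberry" (10 letters)
Left-to-right scan:
  1. 's' (letter)
  2. 't' (letter)
  3. 'r' (letter)
  4. 'a' (letter)
  5. 'w' (letter)
  6. 'b' (letter)
  7. 'e' (letter)
  8. 'r' (letter)
  9. 'r' (letter)
  10. 'y' (letter)
Units from scan: 10
Sound units = 10 units


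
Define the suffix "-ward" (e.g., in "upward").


Suffix: -ward
Example: upward = up + -ward
Meaning = in the direction of


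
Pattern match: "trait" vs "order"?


Pattern of "trait": [0, 1, 2, 3, 0]
Pattern of "order": [0, 1, 2, 3, 1]
Patterns do not match
Same pattern = No


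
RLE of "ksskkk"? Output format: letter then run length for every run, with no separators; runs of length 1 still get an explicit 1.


String: "ksskkk"
Scanning for consecutive runs:
  'k' x 1
  's' x 2
  'k' x 3
RLE = "k1s2k3"


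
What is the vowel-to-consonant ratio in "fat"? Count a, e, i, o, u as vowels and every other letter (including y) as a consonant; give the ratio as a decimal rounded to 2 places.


Word: "fat"
Vowels (a,e,i,o,u): 1
Consonants: 2
Ratio = 1/2
= 0.50


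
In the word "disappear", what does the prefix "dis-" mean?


Prefix: dis-
As in: disappear -> dis- + appear
Meaning = not / opposite


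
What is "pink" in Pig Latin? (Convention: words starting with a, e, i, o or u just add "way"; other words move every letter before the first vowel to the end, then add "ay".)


Word: "pink"
Starts with consonant(s) → move to end, add 'ay'
Consonant cluster: "p"
Pig Latin = "inkpay"


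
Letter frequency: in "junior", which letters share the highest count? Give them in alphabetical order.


Word: "junior"
Letter counts:
  'i': 1
  'j': 1
  'n': 1
  'o': 1
  'r': 1
  'u': 1
Maximum count = 1
Most frequent = 'i', 'j', 'n', 'o', 'r', 'u' (1 time each)


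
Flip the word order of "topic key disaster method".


Original: "topic key disaster method"
Words (1..n): topic | key | disaster | method
Reversed (n..1): method | disaster | key | topic
Result = "method disaster key topic"


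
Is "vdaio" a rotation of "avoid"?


Word: "avoid", Candidate: "vdaio"
Method: check if candidate is substring of word+word
"avoidavoid" contains "vdaio"? No
Is rotation = No


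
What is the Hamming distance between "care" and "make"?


Comparing character by character (same length = 4):
  Pos 0: 'c' vs 'm' !=
  Pos 1: 'a' vs 'a' =
  Pos 2: 'r' vs 'k' !=
  Pos 3: 'e' vs 'e' =
Hamming distance = 2


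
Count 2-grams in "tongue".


Word: "tongue" (length 6)
Number of 2-grams = length - 2 + 1 = 6 - 2 + 1
= 5


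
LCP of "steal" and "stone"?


Word 1: "steal"
Word 2: "stone"
Comparing from start:
  Pos 0: 's' == 's'
  Pos 1: 't' == 't'
  Pos 2: 'e' != 'o' (stop)
LCP = "st" (length 2)


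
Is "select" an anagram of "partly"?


Word 1: "partly" → sorted: alprty
Word 2: "select" → sorted: ceelst
Same letters? alprty != ceelst
Anagram = No


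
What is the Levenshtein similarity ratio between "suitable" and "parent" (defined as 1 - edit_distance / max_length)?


Word 1: "suitable" (length 8)
Word 2: "parent" (length 6)
One optimal edit sequence:
  1. delete 's'  (+1)
  2. delete 'u'  (+1)
  3. substitute 'i' -> 'p'  (+1)
  4. substitute 't' -> 'a'  (+1)
  5. substitute 'a' -> 'r'  (+1)
  6. substitute 'b' -> 'e'  (+1)
  7. substitute 'l' -> 'n'  (+1)
  8. substitute 'e' -> 't'  (+1)
Edit distance = 8
Max length = max(8, 6) = 8
Similarity = 1 - 8/8
= 0.0000


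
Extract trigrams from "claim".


Word: "claim" (length 5)
Number of trigrams = 5 - 3 + 1 = 3
  Position 0: "cla"
  Position 1: "lai"
  Position 2: "aim"
Trigrams = "cla", "lai", "aim"


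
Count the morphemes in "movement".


Word: "movement"
Morphemes: move + -ment
Each morpheme carries meaning
= 2 morphemes


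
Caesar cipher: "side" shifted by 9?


Word: "side"
Shift: 9
Each letter → (letter + shift) mod 26:
  's' (18) + 9 = 1 → 'b'
  'i' (8) + 9 = 17 → 'r'
  'd' (3) + 9 = 12 → 'm'
  'e' (4) + 9 = 13 → 'n'
Result = "brmn"


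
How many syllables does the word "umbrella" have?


Word: "umbrella"
Syllable breakdown: um / brel / la
Counting: 3 parts
= 3 syllables


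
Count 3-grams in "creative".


Word: "creative" (length 8)
Number of 3-grams = length - 3 + 1 = 8 - 3 + 1
= 6


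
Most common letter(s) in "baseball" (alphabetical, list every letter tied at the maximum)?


Word: "baseball"
Letter counts:
  'a': 2
  'b': 2
  'e': 1
  'l': 2
  's': 1
Maximum count = 2
Most frequent = 'a', 'b', 'l' (2 times each)


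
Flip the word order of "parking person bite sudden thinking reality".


Original: "parking person bite sudden thinking reality"
Words (1..n): parking | person | bite | sudden | thinking | reality
Reversed (n..1): reality | thinking | sudden | bite | person | parking
Result = "reality thinking sudden bite person parking"


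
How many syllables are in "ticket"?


Word: "ticket"
Syllable breakdown: tick / et
Counting: 2 parts
= 2 syllables


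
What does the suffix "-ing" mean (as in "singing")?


Suffix: -ing
As in: singing -> sing + -ing
Meaning = present participle


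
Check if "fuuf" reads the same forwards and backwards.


Word: "fuuf"
Reversed: "fuuf"
Forward == Backward? fuuf == fuuf
Palindrome = Yes


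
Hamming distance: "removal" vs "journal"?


Comparing character by character (same length = 7):
  Pos 0: 'r' vs 'j' !=
  Pos 1: 'e' vs 'o' !=
  Pos 2: 'm' vs 'u' !=
  Pos 3: 'o' vs 'r' !=
  Pos 4: 'v' vs 'n' !=
  Pos 5: 'a' vs 'a' =
  Pos 6: 'l' vs 'l' =
Hamming distance = 5


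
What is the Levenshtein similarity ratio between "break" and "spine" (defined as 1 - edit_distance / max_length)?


Word 1: "break" (length 5)
Word 2: "spine" (length 5)
One optimal edit sequence:
  1. substitute 'b' -> 's'  (+1)
  2. substitute 'r' -> 'p'  (+1)
  3. substitute 'e' -> 'i'  (+1)
  4. substitute 'a' -> 'n'  (+1)
  5. substitute 'k' -> 'e'  (+1)
Edit distance = 5
Max length = max(5, 5) = 5
Similarity = 1 - 5/5
= 0.0000


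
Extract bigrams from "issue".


Word: "issue" (length 5)
Number of bigrams = 5 - 2 + 1 = 4
  Position 0: "is"
  Position 1: "ss"
  Position 2: "su"
  Position 3: "ue"
Bigrams = "is", "ss", "su", "ue"


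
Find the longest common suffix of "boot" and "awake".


Word 1: "boot"
Word 2: "awake"
Comparing from end:
  Pos -1: 't' != 'e' (stop)
LCS = "" (length 0)


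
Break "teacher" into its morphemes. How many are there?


Word: "teacher"
Morphemes: teach + -er
Each morpheme carries meaning
= 2 morphemes


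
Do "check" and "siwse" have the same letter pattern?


Pattern of "check": [0, 1, 2, 0, 3]
Pattern of "siwse": [0, 1, 2, 0, 3]
Patterns match
Same pattern = Yes


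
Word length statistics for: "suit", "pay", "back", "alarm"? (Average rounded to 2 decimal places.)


Lengths: "suit"=4, "pay"=3, "back"=4, "alarm"=5
Sum = 16, Count = 4
Average = 16/4 = 4.00
= avg=4.00, min=3, max=5


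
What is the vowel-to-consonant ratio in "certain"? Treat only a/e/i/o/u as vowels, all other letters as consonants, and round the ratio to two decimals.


Word: "certain"
Vowels (a,e,i,o,u): 3
Consonants: 4
Ratio = 3/4
= 0.75


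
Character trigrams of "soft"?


Word: "soft" (length 4)
Number of trigrams = 4 - 3 + 1 = 2
  Position 0: "sof"
  Position 1: "oft"
Trigrams = "sof", "oft"


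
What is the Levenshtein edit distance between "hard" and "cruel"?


Word 1: "hard" (length 4)
Word 2: "cruel" (length 5)
One optimal edit sequence (insert/delete/substitute each cost 1):
  1. insert 'c'  (+1)
  2. substitute 'h' -> 'r'  (+1)
  3. substitute 'a' -> 'u'  (+1)
  4. substitute 'r' -> 'e'  (+1)
  5. substitute 'd' -> 'l'  (+1)
Total edit operations: 5
Edit distance = 5


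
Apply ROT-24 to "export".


Word: "export"
Shift: 24
Each letter → (letter + shift) mod 26:
  'e' (4) + 24 = 2 → 'c'
  'x' (23) + 24 = 21 → 'v'
  'p' (15) + 24 = 13 → 'n'
  'o' (14) + 24 = 12 → 'm'
  'r' (17) + 24 = 15 → 'p'
  't' (19) + 24 = 17 → 'r'
Result = "cvnmpr"


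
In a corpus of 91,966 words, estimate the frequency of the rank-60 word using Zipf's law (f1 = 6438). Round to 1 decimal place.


Zipf's law: f(r) = f(1) / r
f(1) = 6438
f(60) = 6438 / 60
= 107.3 occurrences


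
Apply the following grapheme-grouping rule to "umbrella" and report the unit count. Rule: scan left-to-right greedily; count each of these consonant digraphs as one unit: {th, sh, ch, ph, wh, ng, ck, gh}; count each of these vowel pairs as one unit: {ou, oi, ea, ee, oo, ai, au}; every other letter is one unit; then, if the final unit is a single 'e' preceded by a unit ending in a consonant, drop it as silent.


Word: "umbrella" (8 letters)
Left-to-right scan:
  [1] 'u' (letter)
  [2] 'm' (letter)
  [3] 'b' (letter)
  [4] 'r' (letter)
  [5] 'e' (letter)
  [6] 'l' (letter)
  [7] 'l' (letter)
  [8] 'a' (letter)
Units from scan: 8
Sound units = 8 units


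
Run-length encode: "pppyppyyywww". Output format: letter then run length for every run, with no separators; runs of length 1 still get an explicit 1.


String: "pppyppyyywww"
Scanning for consecutive runs:
  'p' x 3
  'y' x 1
  'p' x 2
  'y' x 3
  'w' x 3
RLE = "p3y1p2y3w3"


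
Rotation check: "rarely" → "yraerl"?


Word: "rarely", Candidate: "yraerl"
Method: check if candidate is substring of word+word
"rarelyrarely" contains "yraerl"? No
Is rotation = No


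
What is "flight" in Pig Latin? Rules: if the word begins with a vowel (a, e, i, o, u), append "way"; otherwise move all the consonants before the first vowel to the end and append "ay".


Word: "flight"
Starts with consonant(s) → move to end, add 'ay'
Consonant cluster: "fl"
Pig Latin = "ightflay"


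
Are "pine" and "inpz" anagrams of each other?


Word 1: "pine" → sorted: einp
Word 2: "inpz" → sorted: inpz
Same letters? einp != inpz
Anagram = No


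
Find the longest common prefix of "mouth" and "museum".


Word 1: "mouth"
Word 2: "museum"
Comparing from start:
  Pos 0: 'm' == 'm'
  Pos 1: 'o' != 'u' (stop)
LCP = "m" (length 1)


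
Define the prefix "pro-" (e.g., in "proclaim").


Prefix: pro-
Example: proclaim (pro- + claim)
Meaning = forward / in favor of


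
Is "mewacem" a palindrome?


Word: "mewacem"
Reversed: "mecawem"
Forward == Backward? mewacem != mecawem
Palindrome = No


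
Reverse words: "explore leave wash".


Original: "explore leave wash"
Words (1..n): explore | leave | wash
Reversed (n..1): wash | leave | explore
Result = "wash leave explore"


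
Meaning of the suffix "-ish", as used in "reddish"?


Suffix: -ish
Example: reddish (red + -ish, with a spelling change)
Meaning = somewhat / having the qualities of


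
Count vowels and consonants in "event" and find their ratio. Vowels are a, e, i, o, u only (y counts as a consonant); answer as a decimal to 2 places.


Word: "event"
Vowels (a,e,i,o,u): 2
Consonants: 3
Ratio = 2/3
= 0.67


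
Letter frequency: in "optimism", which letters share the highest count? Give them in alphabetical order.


Word: "optimism"
Letter counts:
  'i': 2
  'm': 2
  'o': 1
  'p': 1
  's': 1
  't': 1
Maximum count = 2
Most frequent = 'i', 'm' (2 times each)


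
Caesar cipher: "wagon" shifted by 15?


Word: "wagon"
Shift: 15
Each letter → (letter + shift) mod 26:
  'w' (22) + 15 = 11 → 'l'
  'a' (0) + 15 = 15 → 'p'
  'g' (6) + 15 = 21 → 'v'
  'o' (14) + 15 = 3 → 'd'
  'n' (13) + 15 = 2 → 'c'
Result = "lpvdc"


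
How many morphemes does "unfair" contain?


Word: "unfair"
Morphemes: un- + fair
Each morpheme carries meaning
= 2 morphemes


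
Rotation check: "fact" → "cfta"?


Word: "fact", Candidate: "cfta"
Method: check if candidate is substring of word+word
"factfact" contains "cfta"? No
Is rotation = No


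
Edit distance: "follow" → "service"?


Word 1: "follow" (length 6)
Word 2: "service" (length 7)
One optimal edit sequence (insert/delete/substitute each cost 1):
  1. insert 's'  (+1)
  2. substitute 'f' -> 'e'  (+1)
  3. substitute 'o' -> 'r'  (+1)
  4. substitute 'l' -> 'v'  (+1)
  5. substitute 'l' -> 'i'  (+1)
  6. substitute 'o' -> 'c'  (+1)
  7. substitute 'w' -> 'e'  (+1)
Total edit operations: 7
Edit distance = 7


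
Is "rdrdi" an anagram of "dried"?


Word 1: "dried" → sorted: ddeir
Word 2: "rdrdi" → sorted: ddirr
Same letters? ddeir != ddirr
Anagram = No


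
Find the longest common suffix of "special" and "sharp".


Word 1: "special"
Word 2: "sharp"
Comparing from end:
  Pos -1: 'l' != 'p' (stop)
LCS = "" (length 0)


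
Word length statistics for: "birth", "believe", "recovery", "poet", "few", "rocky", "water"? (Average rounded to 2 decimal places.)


Lengths: "birth"=5, "believe"=7, "recovery"=8, "poet"=4, "few"=3, "rocky"=5, "water"=5
Sum = 37, Count = 7
Average = 37/7 = 5.29
= avg=5.29, min=3, max=8


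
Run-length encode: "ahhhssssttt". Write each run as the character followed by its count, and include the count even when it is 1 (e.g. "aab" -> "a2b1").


String: "ahhhssssttt"
Scanning for consecutive runs:
  'a' x 1
  'h' x 3
  's' x 4
  't' x 3
RLE = "a1h3s4t3"


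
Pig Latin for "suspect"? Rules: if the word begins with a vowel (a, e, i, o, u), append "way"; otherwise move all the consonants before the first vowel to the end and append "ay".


Word: "suspect"
Starts with consonant(s) → move to end, add 'ay'
Consonant cluster: "s"
Pig Latin = "uspectsay"


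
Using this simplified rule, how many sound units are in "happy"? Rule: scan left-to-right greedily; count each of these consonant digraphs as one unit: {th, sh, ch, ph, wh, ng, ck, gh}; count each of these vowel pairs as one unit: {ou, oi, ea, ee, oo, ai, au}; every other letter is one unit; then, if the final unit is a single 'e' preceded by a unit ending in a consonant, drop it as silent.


Word: "happy" (5 letters)
Left-to-right scan:
  (1) 'h' (letter)
  (2) 'a' (letter)
  (3) 'p' (letter)
  (4) 'p' (letter)
  (5) 'y' (letter)
Units from scan: 5
Sound units = 5 units


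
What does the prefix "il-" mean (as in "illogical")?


Prefix: il-
Example: illogical (il- + logical)
Meaning = not


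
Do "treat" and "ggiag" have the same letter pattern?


Pattern of "treat": [0, 1, 2, 3, 0]
Pattern of "ggiag": [0, 0, 1, 2, 0]
Patterns do not match
Same pattern = No


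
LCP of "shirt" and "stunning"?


Word 1: "shirt"
Word 2: "stunning"
Comparing from start:
  Pos 0: 's' == 's'
  Pos 1: 'h' != 't' (stop)
LCP = "s" (length 1)


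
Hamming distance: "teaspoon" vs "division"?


Comparing character by character (same length = 8):
  Pos 0: 't' vs 'd' !=
  Pos 1: 'e' vs 'i' !=
  Pos 2: 'a' vs 'v' !=
  Pos 3: 's' vs 'i' !=
  Pos 4: 'p' vs 's' !=
  Pos 5: 'o' vs 'i' !=
  Pos 6: 'o' vs 'o' =
  Pos 7: 'n' vs 'n' =
Hamming distance = 6


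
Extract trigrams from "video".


Word: "video" (length 5)
Number of trigrams = 5 - 3 + 1 = 3
  Position 0: "vid"
  Position 1: "ide"
  Position 2: "deo"
Trigrams = "vid", "ide", "deo"


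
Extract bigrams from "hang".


Word: "hang" (length 4)
Number of bigrams = 4 - 2 + 1 = 3
  Position 0: "ha"
  Position 1: "an"
  Position 2: "ng"
Bigrams = "ha", "an", "ng"


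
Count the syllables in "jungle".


Word: "jungle"
Syllable breakdown: jun | gle
Counting: 2 parts
= 2 syllables


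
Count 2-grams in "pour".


Word: "pour" (length 4)
Number of 2-grams = length - 2 + 1 = 4 - 2 + 1
= 3


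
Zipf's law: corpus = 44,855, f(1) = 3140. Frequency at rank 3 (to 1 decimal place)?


Zipf's law: f(r) = f(1) / r
f(1) = 3140
f(3) = 3140 / 3
= 1046.7 occurrences


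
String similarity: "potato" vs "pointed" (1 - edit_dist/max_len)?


Word 1: "potato" (length 6)
Word 2: "pointed" (length 7)
One optimal edit sequence:
  1. keep 'p'
  2. keep 'o'
  3. substitute 't' -> 'i'  (+1)
  4. substitute 'a' -> 'n'  (+1)
  5. keep 't'
  6. insert 'e'  (+1)
  7. substitute 'o' -> 'd'  (+1)
Edit distance = 4
Max length = max(6, 7) = 7
Similarity = 1 - 4/7
= 0.4286


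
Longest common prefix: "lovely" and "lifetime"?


Word 1: "lovely"
Word 2: "lifetime"
Comparing from start:
  Pos 0: 'l' == 'l'
  Pos 1: 'o' != 'i' (stop)
LCP = "l" (length 1)


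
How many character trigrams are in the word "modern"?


Word: "modern" (length 6)
Number of 3-grams = length - 3 + 1 = 6 - 3 + 1
= 4


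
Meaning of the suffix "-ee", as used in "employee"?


Suffix: -ee
As in: employee -> employ + -ee
Meaning = one who receives


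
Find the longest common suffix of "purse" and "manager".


Word 1: "purse"
Word 2: "manager"
Comparing from end:
  Pos -1: 'e' != 'r' (stop)
LCS = "" (length 0)


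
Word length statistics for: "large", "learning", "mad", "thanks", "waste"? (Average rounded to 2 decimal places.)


Lengths: "large"=5, "learning"=8, "mad"=3, "thanks"=6, "waste"=5
Sum = 27, Count = 5
Average = 27/5 = 5.40
= avg=5.40, min=3, max=8


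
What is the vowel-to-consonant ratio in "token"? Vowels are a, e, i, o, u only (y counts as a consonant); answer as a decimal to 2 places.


Word: "token"
Vowels (a,e,i,o,u): 2
Consonants: 3
Ratio = 2/3
= 0.67


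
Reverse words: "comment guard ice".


Original: "comment guard ice"
Words (1..n): comment | guard | ice
Reversed (n..1): ice | guard | comment
Result = "ice guard comment"


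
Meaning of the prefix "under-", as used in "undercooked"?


Prefix: under-
Example: undercooked = under- + cooked
Meaning = insufficient


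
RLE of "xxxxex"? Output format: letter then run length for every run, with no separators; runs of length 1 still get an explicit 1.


String: "xxxxex"
Scanning for consecutive runs:
  'x' x 4
  'e' x 1
  'x' x 1
RLE = "x4e1x1"


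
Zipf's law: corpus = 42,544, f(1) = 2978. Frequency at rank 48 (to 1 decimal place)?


Zipf's law: f(r) = f(1) / r
f(1) = 2978
f(48) = 2978 / 48
= 62.0 occurrences


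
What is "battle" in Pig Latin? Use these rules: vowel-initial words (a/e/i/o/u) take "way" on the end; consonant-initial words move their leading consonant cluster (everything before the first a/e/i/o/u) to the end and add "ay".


Word: "battle"
Starts with consonant(s) → move to end, add 'ay'
Consonant cluster: "b"
Pig Latin = "attlebay"


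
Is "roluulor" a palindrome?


Word: "roluulor"
Reversed: "roluulor"
Forward == Backward? roluulor == roluulor
Palindrome = Yes


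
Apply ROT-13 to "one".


Word: "one"
Shift: 13
Each letter → (letter + shift) mod 26:
  'o' (14) + 13 = 1 → 'b'
  'n' (13) + 13 = 0 → 'a'
  'e' (4) + 13 = 17 → 'r'
Result = "bar"


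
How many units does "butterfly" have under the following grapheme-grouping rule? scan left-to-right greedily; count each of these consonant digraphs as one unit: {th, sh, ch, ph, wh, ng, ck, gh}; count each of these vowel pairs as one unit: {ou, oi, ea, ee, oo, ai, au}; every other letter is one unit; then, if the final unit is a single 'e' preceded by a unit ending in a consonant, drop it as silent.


Word: "butterfly" (9 letters)
Left-to-right scan:
  [1] 'b' (letter)
  [2] 'u' (letter)
  [3] 't' (letter)
  [4] 't' (letter)
  [5] 'e' (letter)
  [6] 'r' (letter)
  [7] 'f' (letter)
  [8] 'l' (letter)
  [9] 'y' (letter)
Units from scan: 9
Sound units = 9 units


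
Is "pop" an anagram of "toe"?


Word 1: "toe" → sorted: eot
Word 2: "pop" → sorted: opp
Same letters? eot != opp
Anagram = No


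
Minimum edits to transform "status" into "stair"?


Word 1: "status" (length 6)
Word 2: "stair" (length 5)
One optimal edit sequence (insert/delete/substitute each cost 1):
  1. keep 's'
  2. keep 't'
  3. keep 'a'
  4. delete 't'  (+1)
  5. substitute 'u' -> 'i'  (+1)
  6. substitute 's' -> 'r'  (+1)
Total edit operations: 3
Edit distance = 3


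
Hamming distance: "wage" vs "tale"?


Comparing character by character (same length = 4):
  Pos 0: 'w' vs 't' !=
  Pos 1: 'a' vs 'a' =
  Pos 2: 'g' vs 'l' !=
  Pos 3: 'e' vs 'e' =
Hamming distance = 2


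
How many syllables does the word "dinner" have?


Word: "dinner"
Syllable breakdown: din-ner
Counting: 2 parts
= 2 syllables


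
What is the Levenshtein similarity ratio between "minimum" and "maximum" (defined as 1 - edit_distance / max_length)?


Word 1: "minimum" (length 7)
Word 2: "maximum" (length 7)
One optimal edit sequence:
  1. keep 'm'
  2. substitute 'i' -> 'a'  (+1)
  3. substitute 'n' -> 'x'  (+1)
  4. keep 'i'
  5. keep 'm'
  6. keep 'u'
  7. keep 'm'
Edit distance = 2
Max length = max(7, 7) = 7
Similarity = 1 - 2/7
= 0.7143


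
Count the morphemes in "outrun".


Word: "outrun"
Morphemes: out- | run
Each morpheme carries meaning
= 2 morphemes


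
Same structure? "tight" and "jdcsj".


Pattern of "tight": [0, 1, 2, 3, 0]
Pattern of "jdcsj": [0, 1, 2, 3, 0]
Patterns match
Same pattern = Yes


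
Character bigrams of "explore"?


Word: "explore" (length 7)
Number of bigrams = 7 - 2 + 1 = 6
  Position 0: "ex"
  Position 1: "xp"
  Position 2: "pl"
  Position 3: "lo"
  Position 4: "or"
  Position 5: "re"
Bigrams = "ex", "xp", "pl", "lo", "or", "re"


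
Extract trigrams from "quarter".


Word: "quarter" (length 7)
Number of trigrams = 7 - 3 + 1 = 5
  Position 0: "qua"
  Position 1: "uar"
  Position 2: "art"
  Position 3: "rte"
  Position 4: "ter"
Trigrams = "qua", "uar", "art", "rte", "ter"


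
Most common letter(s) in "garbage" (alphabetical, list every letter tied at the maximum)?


Word: "garbage"
Letter counts:
  'a': 2
  'b': 1
  'e': 1
  'g': 2
  'r': 1
Maximum count = 2
Most frequent = 'a', 'g' (2 times each)


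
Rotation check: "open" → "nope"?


Word: "open", Candidate: "nope"
Method: check if candidate is substring of word+word
"openopen" contains "nope"? Yes
Is rotation = Yes


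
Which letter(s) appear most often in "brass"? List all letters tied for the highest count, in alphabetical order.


Word: "brass"
Letter counts:
  'a': 1
  'b': 1
  'r': 1
  's': 2
Maximum count = 2
Most frequent = 's' (2 times each)


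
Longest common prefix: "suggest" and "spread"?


Word 1: "suggest"
Word 2: "spread"
Comparing from start:
  Pos 0: 's' == 's'
  Pos 1: 'u' != 'p' (stop)
LCP = "s" (length 1)


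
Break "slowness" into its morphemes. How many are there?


Word: "slowness"
Morphemes: slow + -ness
Each morpheme carries meaning
= 2 morphemes


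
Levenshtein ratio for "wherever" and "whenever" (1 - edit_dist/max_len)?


Word 1: "wherever" (length 8)
Word 2: "whenever" (length 8)
One optimal edit sequence:
  1. keep 'w'
  2. keep 'h'
  3. keep 'e'
  4. substitute 'r' -> 'n'  (+1)
  5. keep 'e'
  6. keep 'v'
  7. keep 'e'
  8. keep 'r'
Edit distance = 1
Max length = max(8, 8) = 8
Similarity = 1 - 1/8
= 0.8750


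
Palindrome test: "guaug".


Word: "guaug"
Reversed: "guaug"
Forward == Backward? guaug == guaug
Palindrome = Yes


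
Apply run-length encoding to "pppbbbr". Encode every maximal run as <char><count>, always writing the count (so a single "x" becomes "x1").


String: "pppbbbr"
Scanning for consecutive runs:
  'p' x 3
  'b' x 3
  'r' x 1
RLE = "p3b3r1"


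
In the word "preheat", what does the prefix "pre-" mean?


Prefix: pre-
As in: preheat -> pre- + heat
Meaning = before


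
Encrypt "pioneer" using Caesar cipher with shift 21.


Word: "pioneer"
Shift: 21
Each letter → (letter + shift) mod 26:
  'p' (15) + 21 = 10 → 'k'
  'i' (8) + 21 = 3 → 'd'
  'o' (14) + 21 = 9 → 'j'
  'n' (13) + 21 = 8 → 'i'
  'e' (4) + 21 = 25 → 'z'
  'e' (4) + 21 = 25 → 'z'
  'r' (17) + 21 = 12 → 'm'
Result = "kdjizzm"


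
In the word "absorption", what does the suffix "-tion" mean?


Suffix: -tion
Example: absorption (absorb + -tion, with a spelling change)
Meaning = act or process


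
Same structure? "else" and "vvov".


Pattern of "else": [0, 1, 2, 0]
Pattern of "vvov": [0, 0, 1, 0]
Patterns do not match
Same pattern = No


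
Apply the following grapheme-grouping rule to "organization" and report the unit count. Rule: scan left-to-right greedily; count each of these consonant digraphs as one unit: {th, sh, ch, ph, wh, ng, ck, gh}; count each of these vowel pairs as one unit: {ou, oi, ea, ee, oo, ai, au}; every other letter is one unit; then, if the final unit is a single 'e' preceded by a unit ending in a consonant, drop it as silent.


Word: "organization" (12 letters)
Left-to-right scan:
  1. 'o' (letter)
  2. 'r' (letter)
  3. 'g' (letter)
  4. 'a' (letter)
  5. 'n' (letter)
  6. 'i' (letter)
  7. 'z' (letter)
  8. 'a' (letter)
  9. 't' (letter)
  10. 'i' (letter)
  11. 'o' (letter)
  12. 'n' (letter)
Units from scan: 12
Sound units = 12 units


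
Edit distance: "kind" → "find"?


Word 1: "kind" (length 4)
Word 2: "find" (length 4)
One optimal edit sequence (insert/delete/substitute each cost 1):
  1. substitute 'k' -> 'f'  (+1)
  2. keep 'i'
  3. keep 'n'
  4. keep 'd'
Total edit operations: 1
Edit distance = 1


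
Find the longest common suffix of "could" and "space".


Word 1: "could"
Word 2: "space"
Comparing from end:
  Pos -1: 'd' != 'e' (stop)
LCS = "" (length 0)


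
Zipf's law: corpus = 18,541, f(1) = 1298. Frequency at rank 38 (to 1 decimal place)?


Zipf's law: f(r) = f(1) / r
f(1) = 1298
f(38) = 1298 / 38
= 34.2 occurrences


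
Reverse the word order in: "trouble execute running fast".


Original: "trouble execute running fast"
Words (1..n): trouble | execute | running | fast
Reversed (n..1): fast | running | execute | trouble
Result = "fast running execute trouble"


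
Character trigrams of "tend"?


Word: "tend" (length 4)
Number of trigrams = 4 - 3 + 1 = 2
  Position 0: "ten"
  Position 1: "end"
Trigrams = "ten", "end"


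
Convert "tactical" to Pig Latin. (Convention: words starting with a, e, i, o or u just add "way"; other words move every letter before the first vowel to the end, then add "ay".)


Word: "tactical"
Starts with consonant(s) → move to end, add 'ay'
Consonant cluster: "t"
Pig Latin = "acticaltay"


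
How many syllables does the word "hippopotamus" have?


Word: "hippopotamus"
Syllable breakdown: hip · po · pot · a · mus
Counting: 5 parts
= 5 syllables


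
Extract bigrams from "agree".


Word: "agree" (length 5)
Number of bigrams = 5 - 2 + 1 = 4
  Position 0: "ag"
  Position 1: "gr"
  Position 2: "re"
  Position 3: "ee"
Bigrams = "ag", "gr", "re", "ee"


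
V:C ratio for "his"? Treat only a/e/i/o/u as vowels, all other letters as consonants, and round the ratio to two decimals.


Word: "his"
Vowels (a,e,i,o,u): 1
Consonants: 2
Ratio = 1/2
= 0.50


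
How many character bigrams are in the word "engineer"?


Word: "engineer" (length 8)
Number of 2-grams = length - 2 + 1 = 8 - 2 + 1
= 7


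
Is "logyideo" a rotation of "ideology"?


Word: "ideology", Candidate: "logyideo"
Method: check if candidate is substring of word+word
"ideologyideology" contains "logyideo"? Yes
Is rotation = Yes


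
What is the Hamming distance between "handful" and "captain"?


Comparing character by character (same length = 7):
  Pos 0: 'h' vs 'c' !=
  Pos 1: 'a' vs 'a' =
  Pos 2: 'n' vs 'p' !=
  Pos 3: 'd' vs 't' !=
  Pos 4: 'f' vs 'a' !=
  Pos 5: 'u' vs 'i' !=
  Pos 6: 'l' vs 'n' !=
Hamming distance = 6


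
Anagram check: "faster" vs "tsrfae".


Word 1: "faster" → sorted: aefrst
Word 2: "tsrfae" → sorted: aefrst
Same letters? aefrst == aefrst
Anagram = Yes


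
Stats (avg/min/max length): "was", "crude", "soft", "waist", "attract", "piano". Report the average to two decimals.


Lengths: "was"=3, "crude"=5, "soft"=4, "waist"=5, "attract"=7, "piano"=5
Sum = 29, Count = 6
Average = 29/6 = 4.83
= avg=4.83, min=3, max=7


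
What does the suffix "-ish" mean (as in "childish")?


Suffix: -ish
Example: childish = child + -ish
Meaning = somewhat / having the qualities of


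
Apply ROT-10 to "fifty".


Word: "fifty"
Shift: 10
Each letter → (letter + shift) mod 26:
  'f' (5) + 10 = 15 → 'p'
  'i' (8) + 10 = 18 → 's'
  'f' (5) + 10 = 15 → 'p'
  't' (19) + 10 = 3 → 'd'
  'y' (24) + 10 = 8 → 'i'
Result = "pspdi"


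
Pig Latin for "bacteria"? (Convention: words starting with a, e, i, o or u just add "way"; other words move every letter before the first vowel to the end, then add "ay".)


Word: "bacteria"
Starts with consonant(s) → move to end, add 'ay'
Consonant cluster: "b"
Pig Latin = "acteriabay"


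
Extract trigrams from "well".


Word: "well" (length 4)
Number of trigrams = 4 - 3 + 1 = 2
  Position 0: "wel"
  Position 1: "ell"
Trigrams = "wel", "ell"


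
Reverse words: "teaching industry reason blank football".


Original: "teaching industry reason blank football"
Words (1..n): teaching | industry | reason | blank | football
Reversed (n..1): football | blank | reason | industry | teaching
Result = "football blank reason industry teaching"


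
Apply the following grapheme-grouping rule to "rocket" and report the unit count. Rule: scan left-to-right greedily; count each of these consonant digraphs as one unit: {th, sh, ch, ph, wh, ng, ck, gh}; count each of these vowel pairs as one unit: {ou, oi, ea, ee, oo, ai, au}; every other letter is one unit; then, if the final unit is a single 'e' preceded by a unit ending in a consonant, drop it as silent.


Word: "rocket" (6 letters)
Left-to-right scan:
  (1) 'r' (letter)
  (2) 'o' (letter)
  (3) 'ck' (digraph)
  (4) 'e' (letter)
  (5) 't' (letter)
Units from scan: 5
Sound units = 5 units


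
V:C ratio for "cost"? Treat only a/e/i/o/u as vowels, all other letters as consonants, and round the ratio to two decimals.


Word: "cost"
Vowels (a,e,i,o,u): 1
Consonants: 3
Ratio = 1/3
= 0.33


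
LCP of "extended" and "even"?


Word 1: "extended"
Word 2: "even"
Comparing from start:
  Pos 0: 'e' == 'e'
  Pos 1: 'x' != 'v' (stop)
LCP = "e" (length 1)


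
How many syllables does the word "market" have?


Word: "market"
Syllable breakdown: mar / ket
Counting: 2 parts
= 2 syllables


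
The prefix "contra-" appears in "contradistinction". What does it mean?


Prefix: contra-
Example: contradistinction (contra- + distinction)
Meaning = against


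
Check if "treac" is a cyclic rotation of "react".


Word: "react", Candidate: "treac"
Method: check if candidate is substring of word+word
"reactreact" contains "treac"? Yes
Is rotation = Yes


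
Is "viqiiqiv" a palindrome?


Word: "viqiiqiv"
Reversed: "viqiiqiv"
Forward == Backward? viqiiqiv == viqiiqiv
Palindrome = Yes


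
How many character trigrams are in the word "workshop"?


Word: "workshop" (length 8)
Number of 3-grams = length - 3 + 1 = 8 - 3 + 1
= 6


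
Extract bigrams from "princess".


Word: "princess" (length 8)
Number of bigrams = 8 - 2 + 1 = 7
  Position 0: "pr"
  Position 1: "ri"
  Position 2: "in"
  Position 3: "nc"
  Position 4: "ce"
  Position 5: "es"
  Position 6: "ss"
Bigrams = "pr", "ri", "in", "nc", "ce", "es", "ss"


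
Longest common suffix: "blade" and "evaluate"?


Word 1: "blade"
Word 2: "evaluate"
Comparing from end:
  Pos -1: 'e' == 'e'
  Pos -2: 'd' != 't' (stop)
LCS = "e" (length 1)


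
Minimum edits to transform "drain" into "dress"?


Word 1: "drain" (length 5)
Word 2: "dress" (length 5)
One optimal edit sequence (insert/delete/substitute each cost 1):
  1. keep 'd'
  2. keep 'r'
  3. substitute 'a' -> 'e'  (+1)
  4. substitute 'i' -> 's'  (+1)
  5. substitute 'n' -> 's'  (+1)
Total edit operations: 3
Edit distance = 3


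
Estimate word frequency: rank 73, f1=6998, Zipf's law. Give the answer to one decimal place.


Zipf's law: f(r) = f(1) / r
f(1) = 6998
f(73) = 6998 / 73
= 95.9 occurrences
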